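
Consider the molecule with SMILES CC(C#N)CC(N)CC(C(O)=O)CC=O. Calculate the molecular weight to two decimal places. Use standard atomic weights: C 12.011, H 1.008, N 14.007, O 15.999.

First, the molecular formula is C10H16N2O3 (counting implicit H from valence).
  C: 10 × 12.011 = 120.110
  H: 16 × 1.008 = 16.128
  N: 2 × 14.007 = 28.014
  O: 3 × 15.999 = 47.997
Sum: 10×12.011 + 16×1.008 + 2×14.007 + 3×15.999 = 212.249 → 212.25 g/mol.

212.25 g/mol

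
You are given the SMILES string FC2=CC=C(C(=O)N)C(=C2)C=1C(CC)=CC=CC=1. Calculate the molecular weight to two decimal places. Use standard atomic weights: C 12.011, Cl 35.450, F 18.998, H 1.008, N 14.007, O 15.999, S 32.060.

First, the molecular formula is C15H14FNO (counting implicit H from valence).
  C: 15 × 12.011 = 180.165
  F: 1 × 18.998 = 18.998
  H: 14 × 1.008 = 14.112
  N: 1 × 14.007 = 14.007
  O: 1 × 15.999 = 15.999
Sum: 15×12.011 + 1×18.998 + 14×1.008 + 1×14.007 + 1×15.999 = 243.281 → 243.28 g/mol.

243.28 g/mol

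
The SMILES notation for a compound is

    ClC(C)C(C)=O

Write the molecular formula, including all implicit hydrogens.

Walk through each heavy atom and fill implicit hydrogens from standard valence (C 4, N 3, O 2, S 2, halogen 1):
  atom 1: Cl (halogen, monovalent) → 0 H
  atom 2: C, bond orders sum to 3 (valence 4) → 1 H
  atom 3: C, bond orders sum to 1 (valence 4) → 3 H
  atom 4: C, bond orders sum to 4 (valence 4) → 0 H
  atom 5: C, bond orders sum to 1 (valence 4) → 3 H
  atom 6: O, bond orders sum to 2 (valence 2) → 0 H
Totals → C:4, H:7, Cl:1, O:1.
In Hill order: C4H7ClO.

C4H7ClO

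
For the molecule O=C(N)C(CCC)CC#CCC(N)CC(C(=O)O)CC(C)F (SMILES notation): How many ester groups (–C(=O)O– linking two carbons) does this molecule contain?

0

Scan the SMILES for the ester motif — none present.
Groups that are present: 1 alkyne, 1 amide, 1 carboxylic acid, 1 primary amine.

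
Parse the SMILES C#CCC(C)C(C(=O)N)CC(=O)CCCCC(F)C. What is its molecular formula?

Walk through each heavy atom and fill implicit hydrogens from standard valence (C 4, N 3, O 2, S 2, halogen 1):
  atom 1: C, bond orders sum to 3 (valence 4) → 1 H
  atom 2: C, bond orders sum to 4 (valence 4) → 0 H
  atom 3: C, bond orders sum to 2 (valence 4) → 2 H
  atom 4: C, bond orders sum to 3 (valence 4) → 1 H
  atom 5: C, bond orders sum to 1 (valence 4) → 3 H
  atom 6: C, bond orders sum to 3 (valence 4) → 1 H
  atom 7: C, bond orders sum to 4 (valence 4) → 0 H
  atom 8: O, bond orders sum to 2 (valence 2) → 0 H
  atom 9: N, bond orders sum to 1 (valence 3) → 2 H
  atom 10: C, bond orders sum to 2 (valence 4) → 2 H
  atom 11: C, bond orders sum to 4 (valence 4) → 0 H
  atom 12: O, bond orders sum to 2 (valence 2) → 0 H
  atom 13: C, bond orders sum to 2 (valence 4) → 2 H
  atom 14: C, bond orders sum to 2 (valence 4) → 2 H
  atom 15: C, bond orders sum to 2 (valence 4) → 2 H
  atom 16: C, bond orders sum to 2 (valence 4) → 2 H
  atom 17: C, bond orders sum to 3 (valence 4) → 1 H
  atom 18: F (halogen, monovalent) → 0 H
  atom 19: C, bond orders sum to 1 (valence 4) → 3 H
Totals → C:15, H:24, F:1, N:1, O:2.
In Hill order: C15H24FNO2.

C15H24FNO2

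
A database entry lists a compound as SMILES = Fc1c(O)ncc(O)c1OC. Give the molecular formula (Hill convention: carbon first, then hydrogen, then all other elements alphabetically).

Walk through each heavy atom and fill implicit hydrogens from standard valence (C 4, N 3, O 2, S 2, halogen 1); for lowercase aromatic atoms, an aromatic c carries 1 H when it has two neighbours and 0 H with three, and aromatic n carries 0 H:
  atom 1: F (halogen, monovalent) → 0 H
  atom 2: aromatic c, 3 neighbours → 0 H
  atom 3: aromatic c, 3 neighbours → 0 H
  atom 4: O, bond orders sum to 1 (valence 2) → 1 H
  atom 5: aromatic n, 2 neighbours → 0 H
  atom 6: aromatic c, 2 neighbours → 1 H
  atom 7: aromatic c, 3 neighbours → 0 H
  atom 8: O, bond orders sum to 1 (valence 2) → 1 H
  atom 9: aromatic c, 3 neighbours → 0 H
  atom 10: O, bond orders sum to 2 (valence 2) → 0 H
  atom 11: C, bond orders sum to 1 (valence 4) → 3 H
Totals → C:6, H:6, F:1, N:1, O:3.

C6H6FNO3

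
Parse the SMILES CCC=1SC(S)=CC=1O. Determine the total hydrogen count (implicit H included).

8

Walk through each heavy atom and fill implicit hydrogens from standard valence (C 4, N 3, O 2, S 2, halogen 1):
  atom 1: C, bond orders sum to 1 (valence 4) → 3 H
  atom 2: C, bond orders sum to 2 (valence 4) → 2 H
  atom 3: C, bond orders sum to 4 (valence 4) → 0 H
  atom 4: S, bond orders sum to 2 (valence 2) → 0 H
  atom 5: C, bond orders sum to 4 (valence 4) → 0 H
  atom 6: S, bond orders sum to 1 (valence 2) → 1 H
  atom 7: C, bond orders sum to 3 (valence 4) → 1 H
  atom 8: C, bond orders sum to 4 (valence 4) → 0 H
  atom 9: O, bond orders sum to 1 (valence 2) → 1 H
Total hydrogens: 8.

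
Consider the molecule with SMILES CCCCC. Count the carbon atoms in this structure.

5

Count every carbon token in the SMILES (each C, including those in ring-closure positions and inside branches).
Carbon count: 5.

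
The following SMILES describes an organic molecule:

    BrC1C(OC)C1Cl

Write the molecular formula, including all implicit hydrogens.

Walk through each heavy atom and fill implicit hydrogens from standard valence (C 4, N 3, O 2, S 2, halogen 1):
  atom 1: Br (halogen, monovalent) → 0 H
  atom 2: C, bond orders sum to 3 (valence 4) → 1 H
  atom 3: C, bond orders sum to 3 (valence 4) → 1 H
  atom 4: O, bond orders sum to 2 (valence 2) → 0 H
  atom 5: C, bond orders sum to 1 (valence 4) → 3 H
  atom 6: C, bond orders sum to 3 (valence 4) → 1 H
  atom 7: Cl (halogen, monovalent) → 0 H
Totals → C:4, H:6, Br:1, Cl:1, O:1.

C4H6BrClO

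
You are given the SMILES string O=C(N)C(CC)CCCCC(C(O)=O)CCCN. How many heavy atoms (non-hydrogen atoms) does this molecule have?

18

Every atom symbol written in the SMILES (organic subset) is one heavy atom; implicit H are not written.
Heavy atoms by element → C:13, N:2, O:3.
Total: 18.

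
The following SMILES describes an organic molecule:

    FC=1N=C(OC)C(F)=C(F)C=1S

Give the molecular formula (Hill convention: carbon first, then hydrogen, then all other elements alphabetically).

Walk through each heavy atom and fill implicit hydrogens from standard valence (C 4, N 3, O 2, S 2, halogen 1):
  atom 1: F (halogen, monovalent) → 0 H
  atom 2: C, bond orders sum to 4 (valence 4) → 0 H
  atom 3: N, bond orders sum to 3 (valence 3) → 0 H
  atom 4: C, bond orders sum to 4 (valence 4) → 0 H
  atom 5: O, bond orders sum to 2 (valence 2) → 0 H
  atom 6: C, bond orders sum to 1 (valence 4) → 3 H
  atom 7: C, bond orders sum to 4 (valence 4) → 0 H
  atom 8: F (halogen, monovalent) → 0 H
  atom 9: C, bond orders sum to 4 (valence 4) → 0 H
  atom 10: F (halogen, monovalent) → 0 H
  atom 11: C, bond orders sum to 4 (valence 4) → 0 H
  atom 12: S, bond orders sum to 1 (valence 2) → 1 H
Totals → C:6, H:4, F:3, N:1, O:1, S:1.

C6H4F3NOS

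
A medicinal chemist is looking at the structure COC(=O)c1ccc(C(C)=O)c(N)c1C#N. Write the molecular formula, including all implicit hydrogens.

Walk through each heavy atom and fill implicit hydrogens from standard valence (C 4, N 3, O 2, S 2, halogen 1); for lowercase aromatic atoms, an aromatic c carries 1 H when it has two neighbours and 0 H with three, and aromatic n carries 0 H:
  atom 1: C, bond orders sum to 1 (valence 4) → 3 H
  atom 2: O, bond orders sum to 2 (valence 2) → 0 H
  atom 3: C, bond orders sum to 4 (valence 4) → 0 H
  atom 4: O, bond orders sum to 2 (valence 2) → 0 H
  atom 5: aromatic c, 3 neighbours → 0 H
  atom 6: aromatic c, 2 neighbours → 1 H
  atom 7: aromatic c, 2 neighbours → 1 H
  atom 8: aromatic c, 3 neighbours → 0 H
  atom 9: C, bond orders sum to 4 (valence 4) → 0 H
  atom 10: C, bond orders sum to 1 (valence 4) → 3 H
  atom 11: O, bond orders sum to 2 (valence 2) → 0 H
  atom 12: aromatic c, 3 neighbours → 0 H
  atom 13: N, bond orders sum to 1 (valence 3) → 2 H
  atom 14: aromatic c, 3 neighbours → 0 H
  atom 15: C, bond orders sum to 4 (valence 4) → 0 H
  atom 16: N, bond orders sum to 3 (valence 3) → 0 H
Totals → C:11, H:10, N:2, O:3.
In Hill order: C11H10N2O3.

C11H10N2O3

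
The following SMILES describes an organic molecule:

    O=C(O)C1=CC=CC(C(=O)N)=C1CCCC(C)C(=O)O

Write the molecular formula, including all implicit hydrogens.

Walk through each heavy atom and fill implicit hydrogens from standard valence (C 4, N 3, O 2, S 2, halogen 1):
  atom 1: O, bond orders sum to 2 (valence 2) → 0 H
  atom 2: C, bond orders sum to 4 (valence 4) → 0 H
  atom 3: O, bond orders sum to 1 (valence 2) → 1 H
  atom 4: C, bond orders sum to 4 (valence 4) → 0 H
  atom 5: C, bond orders sum to 3 (valence 4) → 1 H
  atom 6: C, bond orders sum to 3 (valence 4) → 1 H
  atom 7: C, bond orders sum to 3 (valence 4) → 1 H
  atom 8: C, bond orders sum to 4 (valence 4) → 0 H
  atom 9: C, bond orders sum to 4 (valence 4) → 0 H
  atom 10: O, bond orders sum to 2 (valence 2) → 0 H
  atom 11: N, bond orders sum to 1 (valence 3) → 2 H
  atom 12: C, bond orders sum to 4 (valence 4) → 0 H
  atom 13: C, bond orders sum to 2 (valence 4) → 2 H
  atom 14: C, bond orders sum to 2 (valence 4) → 2 H
  atom 15: C, bond orders sum to 2 (valence 4) → 2 H
  atom 16: C, bond orders sum to 3 (valence 4) → 1 H
  atom 17: C, bond orders sum to 1 (valence 4) → 3 H
  atom 18: C, bond orders sum to 4 (valence 4) → 0 H
  atom 19: O, bond orders sum to 2 (valence 2) → 0 H
  atom 20: O, bond orders sum to 1 (valence 2) → 1 H
Totals → C:14, H:17, N:1, O:5.

C14H17NO5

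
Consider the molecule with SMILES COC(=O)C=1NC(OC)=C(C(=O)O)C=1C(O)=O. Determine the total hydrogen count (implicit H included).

9

Walk through each heavy atom and fill implicit hydrogens from standard valence (C 4, N 3, O 2, S 2, halogen 1):
  atom 1: C, bond orders sum to 1 (valence 4) → 3 H
  atom 2: O, bond orders sum to 2 (valence 2) → 0 H
  atom 3: C, bond orders sum to 4 (valence 4) → 0 H
  atom 4: O, bond orders sum to 2 (valence 2) → 0 H
  atom 5: C, bond orders sum to 4 (valence 4) → 0 H
  atom 6: N, bond orders sum to 2 (valence 3) → 1 H
  atom 7: C, bond orders sum to 4 (valence 4) → 0 H
  atom 8: O, bond orders sum to 2 (valence 2) → 0 H
  atom 9: C, bond orders sum to 1 (valence 4) → 3 H
  atom 10: C, bond orders sum to 4 (valence 4) → 0 H
  atom 11: C, bond orders sum to 4 (valence 4) → 0 H
  atom 12: O, bond orders sum to 2 (valence 2) → 0 H
  atom 13: O, bond orders sum to 1 (valence 2) → 1 H
  atom 14: C, bond orders sum to 4 (valence 4) → 0 H
  atom 15: C, bond orders sum to 4 (valence 4) → 0 H
  atom 16: O, bond orders sum to 1 (valence 2) → 1 H
  atom 17: O, bond orders sum to 2 (valence 2) → 0 H
Total hydrogens: 9.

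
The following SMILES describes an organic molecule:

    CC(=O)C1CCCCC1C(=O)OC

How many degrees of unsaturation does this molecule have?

Degree of unsaturation = (number of rings) + (number of π bonds).
Ring closures in the SMILES: 1.
π bonds: 2 double bonds (each 1 DoU) → 2 DoU from unsaturation.
Total DoU = 1 + 2 = 3.

3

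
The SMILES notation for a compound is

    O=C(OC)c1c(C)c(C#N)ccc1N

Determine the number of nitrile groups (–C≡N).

The nitrile motif appears at heavy-atom position 9 in the SMILES.
Other groups present: 1 ester, 1 primary amine.
Nitrile count: 1.

1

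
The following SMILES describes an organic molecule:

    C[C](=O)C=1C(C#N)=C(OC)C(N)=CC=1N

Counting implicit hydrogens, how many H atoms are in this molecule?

11

Walk through each heavy atom and fill implicit hydrogens from standard valence (C 4, N 3, O 2, S 2, halogen 1):
  atom 1: C, bond orders sum to 1 (valence 4) → 3 H
  atom 2: C with explicit H count 0
  atom 3: O, bond orders sum to 2 (valence 2) → 0 H
  atom 4: C, bond orders sum to 4 (valence 4) → 0 H
  atom 5: C, bond orders sum to 4 (valence 4) → 0 H
  atom 6: C, bond orders sum to 4 (valence 4) → 0 H
  atom 7: N, bond orders sum to 3 (valence 3) → 0 H
  atom 8: C, bond orders sum to 4 (valence 4) → 0 H
  atom 9: O, bond orders sum to 2 (valence 2) → 0 H
  atom 10: C, bond orders sum to 1 (valence 4) → 3 H
  atom 11: C, bond orders sum to 4 (valence 4) → 0 H
  atom 12: N, bond orders sum to 1 (valence 3) → 2 H
  atom 13: C, bond orders sum to 3 (valence 4) → 1 H
  atom 14: C, bond orders sum to 4 (valence 4) → 0 H
  atom 15: N, bond orders sum to 1 (valence 3) → 2 H
Total hydrogens: 11.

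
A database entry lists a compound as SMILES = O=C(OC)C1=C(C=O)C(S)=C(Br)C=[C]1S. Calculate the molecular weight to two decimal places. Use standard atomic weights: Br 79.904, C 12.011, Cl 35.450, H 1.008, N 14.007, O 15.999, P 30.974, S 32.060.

307.18 g/mol

First, the molecular formula is C9H7BrO3S2 (counting implicit H from valence).
  Br: 1 × 79.904 = 79.904
  C: 9 × 12.011 = 108.099
  H: 7 × 1.008 = 7.056
  O: 3 × 15.999 = 47.997
  S: 2 × 32.060 = 64.120
Sum: 1×79.904 + 9×12.011 + 7×1.008 + 3×15.999 + 2×32.060 = 307.176 → 307.18 g/mol.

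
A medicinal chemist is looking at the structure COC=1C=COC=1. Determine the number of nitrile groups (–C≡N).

Scan the SMILES for the nitrile motif — none present.
Groups that are present: 1 ether.

0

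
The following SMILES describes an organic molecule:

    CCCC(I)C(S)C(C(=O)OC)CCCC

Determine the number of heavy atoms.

16

Every atom symbol written in the SMILES (organic subset) is one heavy atom; implicit H are not written.
Heavy atoms by element → C:12, I:1, O:2, S:1.
Total: 16.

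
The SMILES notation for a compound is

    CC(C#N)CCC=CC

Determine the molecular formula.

Walk through each heavy atom and fill implicit hydrogens from standard valence (C 4, N 3, O 2, S 2, halogen 1):
  atom 1: C, bond orders sum to 1 (valence 4) → 3 H
  atom 2: C, bond orders sum to 3 (valence 4) → 1 H
  atom 3: C, bond orders sum to 4 (valence 4) → 0 H
  atom 4: N, bond orders sum to 3 (valence 3) → 0 H
  atom 5: C, bond orders sum to 2 (valence 4) → 2 H
  atom 6: C, bond orders sum to 2 (valence 4) → 2 H
  atom 7: C, bond orders sum to 3 (valence 4) → 1 H
  atom 8: C, bond orders sum to 3 (valence 4) → 1 H
  atom 9: C, bond orders sum to 1 (valence 4) → 3 H
Totals → C:8, H:13, N:1.

C8H13N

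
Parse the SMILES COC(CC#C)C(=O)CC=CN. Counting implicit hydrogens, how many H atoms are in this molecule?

13

Walk through each heavy atom and fill implicit hydrogens from standard valence (C 4, N 3, O 2, S 2, halogen 1):
  atom 1: C, bond orders sum to 1 (valence 4) → 3 H
  atom 2: O, bond orders sum to 2 (valence 2) → 0 H
  atom 3: C, bond orders sum to 3 (valence 4) → 1 H
  atom 4: C, bond orders sum to 2 (valence 4) → 2 H
  atom 5: C, bond orders sum to 4 (valence 4) → 0 H
  atom 6: C, bond orders sum to 3 (valence 4) → 1 H
  atom 7: C, bond orders sum to 4 (valence 4) → 0 H
  atom 8: O, bond orders sum to 2 (valence 2) → 0 H
  atom 9: C, bond orders sum to 2 (valence 4) → 2 H
  atom 10: C, bond orders sum to 3 (valence 4) → 1 H
  atom 11: C, bond orders sum to 3 (valence 4) → 1 H
  atom 12: N, bond orders sum to 1 (valence 3) → 2 H
Total hydrogens: 13.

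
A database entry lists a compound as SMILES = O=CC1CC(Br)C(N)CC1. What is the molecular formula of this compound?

C7H12BrNO

Walk through each heavy atom and fill implicit hydrogens from standard valence (C 4, N 3, O 2, S 2, halogen 1):
  atom 1: O, bond orders sum to 2 (valence 2) → 0 H
  atom 2: C, bond orders sum to 3 (valence 4) → 1 H
  atom 3: C, bond orders sum to 3 (valence 4) → 1 H
  atom 4: C, bond orders sum to 2 (valence 4) → 2 H
  atom 5: C, bond orders sum to 3 (valence 4) → 1 H
  atom 6: Br (halogen, monovalent) → 0 H
  atom 7: C, bond orders sum to 3 (valence 4) → 1 H
  atom 8: N, bond orders sum to 1 (valence 3) → 2 H
  atom 9: C, bond orders sum to 2 (valence 4) → 2 H
  atom 10: C, bond orders sum to 2 (valence 4) → 2 H
Totals → C:7, H:12, Br:1, N:1, O:1.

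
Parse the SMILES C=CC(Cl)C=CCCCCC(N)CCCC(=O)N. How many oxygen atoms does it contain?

Scan the SMILES for O atoms (remember two-letter symbols like Cl and Br are single atoms).
Oxygen count: 1.

1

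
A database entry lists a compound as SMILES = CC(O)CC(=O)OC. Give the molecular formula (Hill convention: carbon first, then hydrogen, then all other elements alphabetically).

C5H10O3

Walk through each heavy atom and fill implicit hydrogens from standard valence (C 4, N 3, O 2, S 2, halogen 1):
  atom 1: C, bond orders sum to 1 (valence 4) → 3 H
  atom 2: C, bond orders sum to 3 (valence 4) → 1 H
  atom 3: O, bond orders sum to 1 (valence 2) → 1 H
  atom 4: C, bond orders sum to 2 (valence 4) → 2 H
  atom 5: C, bond orders sum to 4 (valence 4) → 0 H
  atom 6: O, bond orders sum to 2 (valence 2) → 0 H
  atom 7: O, bond orders sum to 2 (valence 2) → 0 H
  atom 8: C, bond orders sum to 1 (valence 4) → 3 H
Totals → C:5, H:10, O:3.
In Hill order: C5H10O3.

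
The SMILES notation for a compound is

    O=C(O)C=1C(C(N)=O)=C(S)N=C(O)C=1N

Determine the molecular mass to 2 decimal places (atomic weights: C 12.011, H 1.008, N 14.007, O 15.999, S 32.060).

First, the molecular formula is C7H7N3O4S (counting implicit H from valence).
  C: 7 × 12.011 = 84.077
  H: 7 × 1.008 = 7.056
  N: 3 × 14.007 = 42.021
  O: 4 × 15.999 = 63.996
  S: 1 × 32.060 = 32.060
Sum: 7×12.011 + 7×1.008 + 3×14.007 + 4×15.999 + 1×32.060 = 229.210 → 229.21 g/mol.

229.21 g/mol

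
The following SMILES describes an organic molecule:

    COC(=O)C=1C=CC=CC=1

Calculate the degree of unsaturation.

5

Molecular formula: C8H8O2.
DoU = (2C + 2 + N − H − X) / 2, where X is the halogen count and O/S are ignored.
    = (2·8 + 2 + 0 − 8 − 0) / 2 = 10 / 2 = 5.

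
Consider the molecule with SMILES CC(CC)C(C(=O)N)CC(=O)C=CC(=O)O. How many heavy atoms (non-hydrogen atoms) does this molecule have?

Every atom symbol written in the SMILES (organic subset) is one heavy atom; implicit H are not written.
Heavy atoms by element → C:11, N:1, O:4.
Total: 16.

16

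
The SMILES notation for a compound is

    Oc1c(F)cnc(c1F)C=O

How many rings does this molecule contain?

In SMILES, each pair of matching ring-closure digits denotes one ring-closing bond; the number of such bonds equals the number of independent rings.
Ring-closure bonds here: 1.

1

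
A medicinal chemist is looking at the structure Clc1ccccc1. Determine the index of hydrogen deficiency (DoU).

Molecular formula: C6H5Cl.
DoU = (2C + 2 + N − H − X) / 2, where X is the halogen count and O/S are ignored.
    = (2·6 + 2 + 0 − 5 − 1) / 2 = 8 / 2 = 4.

4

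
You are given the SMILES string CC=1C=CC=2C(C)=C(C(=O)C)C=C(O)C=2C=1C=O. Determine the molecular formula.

C15H14O3

Walk through each heavy atom and fill implicit hydrogens from standard valence (C 4, N 3, O 2, S 2, halogen 1):
  atom 1: C, bond orders sum to 1 (valence 4) → 3 H
  atom 2: C, bond orders sum to 4 (valence 4) → 0 H
  atom 3: C, bond orders sum to 3 (valence 4) → 1 H
  atom 4: C, bond orders sum to 3 (valence 4) → 1 H
  atom 5: C, bond orders sum to 4 (valence 4) → 0 H
  atom 6: C, bond orders sum to 4 (valence 4) → 0 H
  atom 7: C, bond orders sum to 1 (valence 4) → 3 H
  atom 8: C, bond orders sum to 4 (valence 4) → 0 H
  atom 9: C, bond orders sum to 4 (valence 4) → 0 H
  atom 10: O, bond orders sum to 2 (valence 2) → 0 H
  atom 11: C, bond orders sum to 1 (valence 4) → 3 H
  atom 12: C, bond orders sum to 3 (valence 4) → 1 H
  atom 13: C, bond orders sum to 4 (valence 4) → 0 H
  atom 14: O, bond orders sum to 1 (valence 2) → 1 H
  atom 15: C, bond orders sum to 4 (valence 4) → 0 H
  atom 16: C, bond orders sum to 4 (valence 4) → 0 H
  atom 17: C, bond orders sum to 3 (valence 4) → 1 H
  atom 18: O, bond orders sum to 2 (valence 2) → 0 H
Totals → C:15, H:14, O:3.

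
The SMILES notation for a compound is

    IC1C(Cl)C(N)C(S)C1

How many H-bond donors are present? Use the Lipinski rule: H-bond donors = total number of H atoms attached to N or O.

2

Donors: find every N or O and count the H atoms it carries.
  atom 6 (N): bond orders sum to 1 → 2 H
Lipinski HBD = 2.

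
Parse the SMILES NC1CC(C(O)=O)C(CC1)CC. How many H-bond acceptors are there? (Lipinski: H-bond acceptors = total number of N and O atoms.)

3

N atoms: 1; O atoms: 2.
Lipinski HBA = 1 + 2 = 3.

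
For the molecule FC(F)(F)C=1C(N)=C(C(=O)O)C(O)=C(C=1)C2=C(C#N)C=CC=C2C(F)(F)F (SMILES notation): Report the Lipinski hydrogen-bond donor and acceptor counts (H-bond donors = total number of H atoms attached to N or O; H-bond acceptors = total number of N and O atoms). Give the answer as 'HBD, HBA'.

Donors: find every N or O and count the H atoms it carries.
  atom 7 (N): bond orders sum to 1 → 2 H
  atom 10 (O): bond orders sum to 2 → 0 H
  atom 11 (O): bond orders sum to 1 → 1 H
  atom 13 (O): bond orders sum to 1 → 1 H
  atom 19 (N): bond orders sum to 3 → 0 H
Lipinski HBD = 4.
Acceptors: N atoms = 2, O atoms = 3 → HBA = 5.

4, 5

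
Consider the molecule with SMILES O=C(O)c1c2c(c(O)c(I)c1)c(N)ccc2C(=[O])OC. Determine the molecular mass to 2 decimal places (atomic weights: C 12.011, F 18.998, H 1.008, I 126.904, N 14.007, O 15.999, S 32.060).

First, the molecular formula is C13H10INO5 (counting implicit H from valence).
  C: 13 × 12.011 = 156.143
  H: 10 × 1.008 = 10.080
  I: 1 × 126.904 = 126.904
  N: 1 × 14.007 = 14.007
  O: 5 × 15.999 = 79.995
Sum: 13×12.011 + 10×1.008 + 1×126.904 + 1×14.007 + 5×15.999 = 387.129 → 387.13 g/mol.

387.13 g/mol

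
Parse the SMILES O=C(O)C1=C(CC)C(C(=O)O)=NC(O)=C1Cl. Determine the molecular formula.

Walk through each heavy atom and fill implicit hydrogens from standard valence (C 4, N 3, O 2, S 2, halogen 1):
  atom 1: O, bond orders sum to 2 (valence 2) → 0 H
  atom 2: C, bond orders sum to 4 (valence 4) → 0 H
  atom 3: O, bond orders sum to 1 (valence 2) → 1 H
  atom 4: C, bond orders sum to 4 (valence 4) → 0 H
  atom 5: C, bond orders sum to 4 (valence 4) → 0 H
  atom 6: C, bond orders sum to 2 (valence 4) → 2 H
  atom 7: C, bond orders sum to 1 (valence 4) → 3 H
  atom 8: C, bond orders sum to 4 (valence 4) → 0 H
  atom 9: C, bond orders sum to 4 (valence 4) → 0 H
  atom 10: O, bond orders sum to 2 (valence 2) → 0 H
  atom 11: O, bond orders sum to 1 (valence 2) → 1 H
  atom 12: N, bond orders sum to 3 (valence 3) → 0 H
  atom 13: C, bond orders sum to 4 (valence 4) → 0 H
  atom 14: O, bond orders sum to 1 (valence 2) → 1 H
  atom 15: C, bond orders sum to 4 (valence 4) → 0 H
  atom 16: Cl (halogen, monovalent) → 0 H
Totals → C:9, H:8, Cl:1, N:1, O:5.

C9H8ClNO5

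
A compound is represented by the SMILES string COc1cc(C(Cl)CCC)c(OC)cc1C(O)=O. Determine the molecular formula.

Walk through each heavy atom and fill implicit hydrogens from standard valence (C 4, N 3, O 2, S 2, halogen 1); for lowercase aromatic atoms, an aromatic c carries 1 H when it has two neighbours and 0 H with three, and aromatic n carries 0 H:
  atom 1: C, bond orders sum to 1 (valence 4) → 3 H
  atom 2: O, bond orders sum to 2 (valence 2) → 0 H
  atom 3: aromatic c, 3 neighbours → 0 H
  atom 4: aromatic c, 2 neighbours → 1 H
  atom 5: aromatic c, 3 neighbours → 0 H
  atom 6: C, bond orders sum to 3 (valence 4) → 1 H
  atom 7: Cl (halogen, monovalent) → 0 H
  atom 8: C, bond orders sum to 2 (valence 4) → 2 H
  atom 9: C, bond orders sum to 2 (valence 4) → 2 H
  atom 10: C, bond orders sum to 1 (valence 4) → 3 H
  atom 11: aromatic c, 3 neighbours → 0 H
  atom 12: O, bond orders sum to 2 (valence 2) → 0 H
  atom 13: C, bond orders sum to 1 (valence 4) → 3 H
  atom 14: aromatic c, 2 neighbours → 1 H
  atom 15: aromatic c, 3 neighbours → 0 H
  atom 16: C, bond orders sum to 4 (valence 4) → 0 H
  atom 17: O, bond orders sum to 1 (valence 2) → 1 H
  atom 18: O, bond orders sum to 2 (valence 2) → 0 H
Totals → C:13, H:17, Cl:1, O:4.
In Hill order: C13H17ClO4.

C13H17ClO4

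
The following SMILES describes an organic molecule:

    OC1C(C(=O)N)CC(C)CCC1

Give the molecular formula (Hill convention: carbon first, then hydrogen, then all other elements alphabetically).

Walk through each heavy atom and fill implicit hydrogens from standard valence (C 4, N 3, O 2, S 2, halogen 1):
  atom 1: O, bond orders sum to 1 (valence 2) → 1 H
  atom 2: C, bond orders sum to 3 (valence 4) → 1 H
  atom 3: C, bond orders sum to 3 (valence 4) → 1 H
  atom 4: C, bond orders sum to 4 (valence 4) → 0 H
  atom 5: O, bond orders sum to 2 (valence 2) → 0 H
  atom 6: N, bond orders sum to 1 (valence 3) → 2 H
  atom 7: C, bond orders sum to 2 (valence 4) → 2 H
  atom 8: C, bond orders sum to 3 (valence 4) → 1 H
  atom 9: C, bond orders sum to 1 (valence 4) → 3 H
  atom 10: C, bond orders sum to 2 (valence 4) → 2 H
  atom 11: C, bond orders sum to 2 (valence 4) → 2 H
  atom 12: C, bond orders sum to 2 (valence 4) → 2 H
Totals → C:9, H:17, N:1, O:2.

C9H17NO2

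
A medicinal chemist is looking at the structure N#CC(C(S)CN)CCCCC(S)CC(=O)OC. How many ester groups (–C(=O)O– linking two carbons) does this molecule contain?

The ester motif appears at heavy-atom position 15 in the SMILES.
Other groups present: 1 nitrile, 1 primary amine, 2 thiol.
Ester count: 1.

1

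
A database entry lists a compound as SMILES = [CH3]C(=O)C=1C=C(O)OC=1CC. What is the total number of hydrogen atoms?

10

Walk through each heavy atom and fill implicit hydrogens from standard valence (C 4, N 3, O 2, S 2, halogen 1):
  atom 1: C with explicit H count 3
  atom 2: C, bond orders sum to 4 (valence 4) → 0 H
  atom 3: O, bond orders sum to 2 (valence 2) → 0 H
  atom 4: C, bond orders sum to 4 (valence 4) → 0 H
  atom 5: C, bond orders sum to 3 (valence 4) → 1 H
  atom 6: C, bond orders sum to 4 (valence 4) → 0 H
  atom 7: O, bond orders sum to 1 (valence 2) → 1 H
  atom 8: O, bond orders sum to 2 (valence 2) → 0 H
  atom 9: C, bond orders sum to 4 (valence 4) → 0 H
  atom 10: C, bond orders sum to 2 (valence 4) → 2 H
  atom 11: C, bond orders sum to 1 (valence 4) → 3 H
Total hydrogens: 10.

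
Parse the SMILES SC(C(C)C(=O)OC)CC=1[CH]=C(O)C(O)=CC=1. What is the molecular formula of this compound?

Walk through each heavy atom and fill implicit hydrogens from standard valence (C 4, N 3, O 2, S 2, halogen 1):
  atom 1: S, bond orders sum to 1 (valence 2) → 1 H
  atom 2: C, bond orders sum to 3 (valence 4) → 1 H
  atom 3: C, bond orders sum to 3 (valence 4) → 1 H
  atom 4: C, bond orders sum to 1 (valence 4) → 3 H
  atom 5: C, bond orders sum to 4 (valence 4) → 0 H
  atom 6: O, bond orders sum to 2 (valence 2) → 0 H
  atom 7: O, bond orders sum to 2 (valence 2) → 0 H
  atom 8: C, bond orders sum to 1 (valence 4) → 3 H
  atom 9: C, bond orders sum to 2 (valence 4) → 2 H
  atom 10: C, bond orders sum to 4 (valence 4) → 0 H
  atom 11: C with explicit H count 1
  atom 12: C, bond orders sum to 4 (valence 4) → 0 H
  atom 13: O, bond orders sum to 1 (valence 2) → 1 H
  atom 14: C, bond orders sum to 4 (valence 4) → 0 H
  atom 15: O, bond orders sum to 1 (valence 2) → 1 H
  atom 16: C, bond orders sum to 3 (valence 4) → 1 H
  atom 17: C, bond orders sum to 3 (valence 4) → 1 H
Totals → C:12, H:16, O:4, S:1.
In Hill order: C12H16O4S.

C12H16O4S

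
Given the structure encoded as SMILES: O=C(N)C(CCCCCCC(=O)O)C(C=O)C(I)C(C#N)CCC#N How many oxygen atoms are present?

Scan the SMILES for O atoms (remember two-letter symbols like Cl and Br are single atoms).
Oxygen count: 4.

4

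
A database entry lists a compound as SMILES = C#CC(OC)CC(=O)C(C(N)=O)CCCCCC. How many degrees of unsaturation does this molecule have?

4

Molecular formula: C14H23NO3.
DoU = (2C + 2 + N − H − X) / 2, where X is the halogen count and O/S are ignored.
    = (2·14 + 2 + 1 − 23 − 0) / 2 = 8 / 2 = 4.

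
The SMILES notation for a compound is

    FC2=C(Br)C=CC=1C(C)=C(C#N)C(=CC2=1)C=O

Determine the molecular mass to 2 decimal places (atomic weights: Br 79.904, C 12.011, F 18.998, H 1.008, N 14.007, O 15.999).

292.11 g/mol

First, the molecular formula is C13H7BrFNO (counting implicit H from valence).
  Br: 1 × 79.904 = 79.904
  C: 13 × 12.011 = 156.143
  F: 1 × 18.998 = 18.998
  H: 7 × 1.008 = 7.056
  N: 1 × 14.007 = 14.007
  O: 1 × 15.999 = 15.999
Sum: 1×79.904 + 13×12.011 + 1×18.998 + 7×1.008 + 1×14.007 + 1×15.999 = 292.107 → 292.11 g/mol.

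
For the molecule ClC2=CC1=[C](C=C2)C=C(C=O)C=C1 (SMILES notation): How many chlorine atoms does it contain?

1

Scan the SMILES for Cl atoms (remember two-letter symbols like Cl and Br are single atoms).
Chlorine count: 1.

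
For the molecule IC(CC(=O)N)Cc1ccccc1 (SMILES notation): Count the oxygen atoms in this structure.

1

Scan the SMILES for O atoms (remember two-letter symbols like Cl and Br are single atoms).
Oxygen count: 1.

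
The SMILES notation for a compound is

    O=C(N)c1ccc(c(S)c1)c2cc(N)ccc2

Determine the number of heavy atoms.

Every atom symbol written in the SMILES (organic subset) is one heavy atom; implicit H are not written.
Heavy atoms by element → C:13, N:2, O:1, S:1.
Total: 17.

17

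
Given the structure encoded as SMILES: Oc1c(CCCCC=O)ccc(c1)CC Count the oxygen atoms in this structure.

2

Scan the SMILES for O atoms (remember two-letter symbols like Cl and Br are single atoms).
Oxygen count: 2.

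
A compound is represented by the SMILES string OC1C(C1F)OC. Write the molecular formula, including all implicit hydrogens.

C4H7FO2

Walk through each heavy atom and fill implicit hydrogens from standard valence (C 4, N 3, O 2, S 2, halogen 1):
  atom 1: O, bond orders sum to 1 (valence 2) → 1 H
  atom 2: C, bond orders sum to 3 (valence 4) → 1 H
  atom 3: C, bond orders sum to 3 (valence 4) → 1 H
  atom 4: C, bond orders sum to 3 (valence 4) → 1 H
  atom 5: F (halogen, monovalent) → 0 H
  atom 6: O, bond orders sum to 2 (valence 2) → 0 H
  atom 7: C, bond orders sum to 1 (valence 4) → 3 H
Totals → C:4, H:7, F:1, O:2.
In Hill order: C4H7FO2.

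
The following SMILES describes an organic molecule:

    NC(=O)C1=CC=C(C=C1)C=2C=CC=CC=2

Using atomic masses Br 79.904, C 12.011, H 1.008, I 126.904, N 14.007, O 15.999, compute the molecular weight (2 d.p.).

First, the molecular formula is C13H11NO (counting implicit H from valence).
  C: 13 × 12.011 = 156.143
  H: 11 × 1.008 = 11.088
  N: 1 × 14.007 = 14.007
  O: 1 × 15.999 = 15.999
Sum: 13×12.011 + 11×1.008 + 1×14.007 + 1×15.999 = 197.237 → 197.24 g/mol.

197.24 g/mol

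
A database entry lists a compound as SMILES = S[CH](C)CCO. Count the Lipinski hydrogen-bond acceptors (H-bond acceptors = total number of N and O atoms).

1

N atoms: 0; O atoms: 1.
Lipinski HBA = 0 + 1 = 1.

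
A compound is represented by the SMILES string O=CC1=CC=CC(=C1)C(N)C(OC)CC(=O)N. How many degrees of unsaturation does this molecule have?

6

Molecular formula: C12H16N2O3.
DoU = (2C + 2 + N − H − X) / 2, where X is the halogen count and O/S are ignored.
    = (2·12 + 2 + 2 − 16 − 0) / 2 = 12 / 2 = 6.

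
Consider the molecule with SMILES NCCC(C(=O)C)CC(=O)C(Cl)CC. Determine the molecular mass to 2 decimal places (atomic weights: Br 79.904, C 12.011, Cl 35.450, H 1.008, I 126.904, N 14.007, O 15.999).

219.71 g/mol

First, the molecular formula is C10H18ClNO2 (counting implicit H from valence).
  C: 10 × 12.011 = 120.110
  Cl: 1 × 35.450 = 35.450
  H: 18 × 1.008 = 18.144
  N: 1 × 14.007 = 14.007
  O: 2 × 15.999 = 31.998
Sum: 10×12.011 + 1×35.450 + 18×1.008 + 1×14.007 + 2×15.999 = 219.709 → 219.71 g/mol.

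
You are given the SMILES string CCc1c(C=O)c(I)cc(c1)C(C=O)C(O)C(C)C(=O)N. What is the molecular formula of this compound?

Walk through each heavy atom and fill implicit hydrogens from standard valence (C 4, N 3, O 2, S 2, halogen 1); for lowercase aromatic atoms, an aromatic c carries 1 H when it has two neighbours and 0 H with three, and aromatic n carries 0 H:
  atom 1: C, bond orders sum to 1 (valence 4) → 3 H
  atom 2: C, bond orders sum to 2 (valence 4) → 2 H
  atom 3: aromatic c, 3 neighbours → 0 H
  atom 4: aromatic c, 3 neighbours → 0 H
  atom 5: C, bond orders sum to 3 (valence 4) → 1 H
  atom 6: O, bond orders sum to 2 (valence 2) → 0 H
  atom 7: aromatic c, 3 neighbours → 0 H
  atom 8: I (halogen, monovalent) → 0 H
  atom 9: aromatic c, 2 neighbours → 1 H
  atom 10: aromatic c, 3 neighbours → 0 H
  atom 11: aromatic c, 2 neighbours → 1 H
  atom 12: C, bond orders sum to 3 (valence 4) → 1 H
  atom 13: C, bond orders sum to 3 (valence 4) → 1 H
  atom 14: O, bond orders sum to 2 (valence 2) → 0 H
  atom 15: C, bond orders sum to 3 (valence 4) → 1 H
  atom 16: O, bond orders sum to 1 (valence 2) → 1 H
  atom 17: C, bond orders sum to 3 (valence 4) → 1 H
  atom 18: C, bond orders sum to 1 (valence 4) → 3 H
  atom 19: C, bond orders sum to 4 (valence 4) → 0 H
  atom 20: O, bond orders sum to 2 (valence 2) → 0 H
  atom 21: N, bond orders sum to 1 (valence 3) → 2 H
Totals → C:15, H:18, I:1, N:1, O:4.

C15H18INO4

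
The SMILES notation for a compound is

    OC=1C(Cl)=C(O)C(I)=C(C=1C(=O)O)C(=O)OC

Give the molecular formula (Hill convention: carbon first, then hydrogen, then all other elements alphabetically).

Walk through each heavy atom and fill implicit hydrogens from standard valence (C 4, N 3, O 2, S 2, halogen 1):
  atom 1: O, bond orders sum to 1 (valence 2) → 1 H
  atom 2: C, bond orders sum to 4 (valence 4) → 0 H
  atom 3: C, bond orders sum to 4 (valence 4) → 0 H
  atom 4: Cl (halogen, monovalent) → 0 H
  atom 5: C, bond orders sum to 4 (valence 4) → 0 H
  atom 6: O, bond orders sum to 1 (valence 2) → 1 H
  atom 7: C, bond orders sum to 4 (valence 4) → 0 H
  atom 8: I (halogen, monovalent) → 0 H
  atom 9: C, bond orders sum to 4 (valence 4) → 0 H
  atom 10: C, bond orders sum to 4 (valence 4) → 0 H
  atom 11: C, bond orders sum to 4 (valence 4) → 0 H
  atom 12: O, bond orders sum to 2 (valence 2) → 0 H
  atom 13: O, bond orders sum to 1 (valence 2) → 1 H
  atom 14: C, bond orders sum to 4 (valence 4) → 0 H
  atom 15: O, bond orders sum to 2 (valence 2) → 0 H
  atom 16: O, bond orders sum to 2 (valence 2) → 0 H
  atom 17: C, bond orders sum to 1 (valence 4) → 3 H
Totals → C:9, H:6, Cl:1, I:1, O:6.
In Hill order: C9H6ClIO6.

C9H6ClIO6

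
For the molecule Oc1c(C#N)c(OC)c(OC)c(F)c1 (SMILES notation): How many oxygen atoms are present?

3

Scan the SMILES for O atoms (remember two-letter symbols like Cl and Br are single atoms).
Oxygen count: 3.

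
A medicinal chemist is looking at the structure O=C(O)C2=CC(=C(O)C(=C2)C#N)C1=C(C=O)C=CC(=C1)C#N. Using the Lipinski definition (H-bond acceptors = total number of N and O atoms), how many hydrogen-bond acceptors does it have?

N atoms: 2; O atoms: 4.
Lipinski HBA = 2 + 4 = 6.

6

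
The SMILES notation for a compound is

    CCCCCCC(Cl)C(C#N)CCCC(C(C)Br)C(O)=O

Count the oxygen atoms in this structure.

Scan the SMILES for O atoms (remember two-letter symbols like Cl and Br are single atoms).
Oxygen count: 2.

2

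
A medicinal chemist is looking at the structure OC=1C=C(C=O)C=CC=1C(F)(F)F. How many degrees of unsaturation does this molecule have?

Molecular formula: C8H5F3O2.
DoU = (2C + 2 + N − H − X) / 2, where X is the halogen count and O/S are ignored.
    = (2·8 + 2 + 0 − 5 − 3) / 2 = 10 / 2 = 5.

5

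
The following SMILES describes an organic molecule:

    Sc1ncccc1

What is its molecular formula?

Walk through each heavy atom and fill implicit hydrogens from standard valence (C 4, N 3, O 2, S 2, halogen 1); for lowercase aromatic atoms, an aromatic c carries 1 H when it has two neighbours and 0 H with three, and aromatic n carries 0 H:
  atom 1: S, bond orders sum to 1 (valence 2) → 1 H
  atom 2: aromatic c, 3 neighbours → 0 H
  atom 3: aromatic n, 2 neighbours → 0 H
  atom 4: aromatic c, 2 neighbours → 1 H
  atom 5: aromatic c, 2 neighbours → 1 H
  atom 6: aromatic c, 2 neighbours → 1 H
  atom 7: aromatic c, 2 neighbours → 1 H
Totals → C:5, H:5, N:1, S:1.
In Hill order: C5H5NS.

C5H5NS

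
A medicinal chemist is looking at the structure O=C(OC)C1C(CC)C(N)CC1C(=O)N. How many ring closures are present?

In SMILES, each pair of matching ring-closure digits denotes one ring-closing bond; the number of such bonds equals the number of independent rings.
Ring-closure bonds here: 1.

1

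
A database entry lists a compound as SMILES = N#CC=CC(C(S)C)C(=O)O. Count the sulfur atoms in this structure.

1

Scan the SMILES for S atoms (remember two-letter symbols like Cl and Br are single atoms).
Sulfur count: 1.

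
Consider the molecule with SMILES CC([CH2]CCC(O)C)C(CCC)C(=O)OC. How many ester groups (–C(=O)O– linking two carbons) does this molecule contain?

The ester motif appears at heavy-atom position 13 in the SMILES.
Other groups present: 1 hydroxyl.
Ester count: 1.

1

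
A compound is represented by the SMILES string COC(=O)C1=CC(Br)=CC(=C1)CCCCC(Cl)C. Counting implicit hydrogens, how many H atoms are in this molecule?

18

Walk through each heavy atom and fill implicit hydrogens from standard valence (C 4, N 3, O 2, S 2, halogen 1):
  atom 1: C, bond orders sum to 1 (valence 4) → 3 H
  atom 2: O, bond orders sum to 2 (valence 2) → 0 H
  atom 3: C, bond orders sum to 4 (valence 4) → 0 H
  atom 4: O, bond orders sum to 2 (valence 2) → 0 H
  atom 5: C, bond orders sum to 4 (valence 4) → 0 H
  atom 6: C, bond orders sum to 3 (valence 4) → 1 H
  atom 7: C, bond orders sum to 4 (valence 4) → 0 H
  atom 8: Br (halogen, monovalent) → 0 H
  atom 9: C, bond orders sum to 3 (valence 4) → 1 H
  atom 10: C, bond orders sum to 4 (valence 4) → 0 H
  atom 11: C, bond orders sum to 3 (valence 4) → 1 H
  atom 12: C, bond orders sum to 2 (valence 4) → 2 H
  atom 13: C, bond orders sum to 2 (valence 4) → 2 H
  atom 14: C, bond orders sum to 2 (valence 4) → 2 H
  atom 15: C, bond orders sum to 2 (valence 4) → 2 H
  atom 16: C, bond orders sum to 3 (valence 4) → 1 H
  atom 17: Cl (halogen, monovalent) → 0 H
  atom 18: C, bond orders sum to 1 (valence 4) → 3 H
Total hydrogens: 18.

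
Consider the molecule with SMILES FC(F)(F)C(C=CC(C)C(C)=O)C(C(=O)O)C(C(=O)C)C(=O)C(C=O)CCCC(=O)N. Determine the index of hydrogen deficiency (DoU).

7

Molecular formula: C20H26F3NO7.
DoU = (2C + 2 + N − H − X) / 2, where X is the halogen count and O/S are ignored.
    = (2·20 + 2 + 1 − 26 − 3) / 2 = 14 / 2 = 7.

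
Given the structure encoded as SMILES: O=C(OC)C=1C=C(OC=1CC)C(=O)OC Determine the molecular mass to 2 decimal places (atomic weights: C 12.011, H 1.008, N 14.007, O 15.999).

First, the molecular formula is C10H12O5 (counting implicit H from valence).
  C: 10 × 12.011 = 120.110
  H: 12 × 1.008 = 12.096
  O: 5 × 15.999 = 79.995
Sum: 10×12.011 + 12×1.008 + 5×15.999 = 212.201 → 212.20 g/mol.

212.20 g/mol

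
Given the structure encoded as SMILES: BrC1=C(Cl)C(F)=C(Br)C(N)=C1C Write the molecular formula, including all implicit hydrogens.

C7H5Br2ClFN

Walk through each heavy atom and fill implicit hydrogens from standard valence (C 4, N 3, O 2, S 2, halogen 1):
  atom 1: Br (halogen, monovalent) → 0 H
  atom 2: C, bond orders sum to 4 (valence 4) → 0 H
  atom 3: C, bond orders sum to 4 (valence 4) → 0 H
  atom 4: Cl (halogen, monovalent) → 0 H
  atom 5: C, bond orders sum to 4 (valence 4) → 0 H
  atom 6: F (halogen, monovalent) → 0 H
  atom 7: C, bond orders sum to 4 (valence 4) → 0 H
  atom 8: Br (halogen, monovalent) → 0 H
  atom 9: C, bond orders sum to 4 (valence 4) → 0 H
  atom 10: N, bond orders sum to 1 (valence 3) → 2 H
  atom 11: C, bond orders sum to 4 (valence 4) → 0 H
  atom 12: C, bond orders sum to 1 (valence 4) → 3 H
Totals → C:7, H:5, Br:2, Cl:1, F:1, N:1.
In Hill order: C7H5Br2ClFN.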